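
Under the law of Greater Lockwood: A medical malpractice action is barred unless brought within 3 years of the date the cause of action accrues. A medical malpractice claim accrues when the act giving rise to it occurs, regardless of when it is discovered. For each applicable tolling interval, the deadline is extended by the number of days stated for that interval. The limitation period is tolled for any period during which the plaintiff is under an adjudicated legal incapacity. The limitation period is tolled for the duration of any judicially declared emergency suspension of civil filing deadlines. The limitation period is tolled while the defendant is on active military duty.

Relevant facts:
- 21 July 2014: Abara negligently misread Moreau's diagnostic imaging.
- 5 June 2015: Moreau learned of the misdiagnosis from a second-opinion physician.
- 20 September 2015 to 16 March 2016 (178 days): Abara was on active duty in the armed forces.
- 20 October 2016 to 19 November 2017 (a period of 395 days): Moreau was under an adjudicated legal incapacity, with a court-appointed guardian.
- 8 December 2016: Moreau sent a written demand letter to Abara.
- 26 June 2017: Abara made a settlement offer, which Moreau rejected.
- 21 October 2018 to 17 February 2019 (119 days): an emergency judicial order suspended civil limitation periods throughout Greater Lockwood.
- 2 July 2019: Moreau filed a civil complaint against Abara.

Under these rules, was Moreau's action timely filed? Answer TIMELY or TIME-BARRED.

TIME-BARRED

Accrual is governed by the date of the act, so the period began to run on 21 July 2014; the later discovery on 5 June 2015 is irrelevant under the stated rule.
The untolled deadline — 3 years after 21 July 2014 — is 21 July 2017.
The defendant's active military service from 20 September 2015 to 16 March 2016 tolled the period for 178 days, extending the deadline to 15 January 2018.
The period was tolled for 395 days by the plaintiff's legal incapacity (20 October 2016 to 19 November 2017), pushing the deadline to 14 February 2019.
The emergency suspension of filing deadlines from 21 October 2018 to 17 February 2019 tolled the period for 119 days, extending the deadline to 13 June 2019.
The other events in the timeline have no effect on the limitation period under the stated rules.
The 2 July 2019 filing falls after the 13 June 2019 deadline; the claim is time-barred.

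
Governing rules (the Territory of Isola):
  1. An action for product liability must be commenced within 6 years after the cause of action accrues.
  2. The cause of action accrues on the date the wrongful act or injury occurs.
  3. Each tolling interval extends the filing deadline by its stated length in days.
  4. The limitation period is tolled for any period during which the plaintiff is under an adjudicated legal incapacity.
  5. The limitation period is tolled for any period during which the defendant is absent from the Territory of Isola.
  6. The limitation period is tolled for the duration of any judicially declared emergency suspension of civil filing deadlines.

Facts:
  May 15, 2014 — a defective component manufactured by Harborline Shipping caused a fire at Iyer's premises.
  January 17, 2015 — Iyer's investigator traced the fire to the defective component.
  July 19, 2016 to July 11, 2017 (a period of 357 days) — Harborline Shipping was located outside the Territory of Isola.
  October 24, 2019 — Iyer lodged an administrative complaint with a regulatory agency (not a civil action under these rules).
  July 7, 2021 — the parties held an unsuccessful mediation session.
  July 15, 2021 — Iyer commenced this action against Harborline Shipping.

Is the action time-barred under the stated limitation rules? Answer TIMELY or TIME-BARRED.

TIME-BARRED

Accrual is governed by the date of the act, so the period began to run on May 15, 2014; the later discovery on January 17, 2015 is irrelevant under the stated rule.
The untolled deadline — 6 years after May 15, 2014 — is May 15, 2020.
Because the defendant's absence from the jurisdiction ran from July 19, 2016 to July 11, 2017, the deadline is extended by 357 days to May 7, 2021.
The other events in the timeline have no effect on the limitation period under the stated rules.
The July 15, 2021 filing falls after the May 7, 2021 deadline; the claim is time-barred.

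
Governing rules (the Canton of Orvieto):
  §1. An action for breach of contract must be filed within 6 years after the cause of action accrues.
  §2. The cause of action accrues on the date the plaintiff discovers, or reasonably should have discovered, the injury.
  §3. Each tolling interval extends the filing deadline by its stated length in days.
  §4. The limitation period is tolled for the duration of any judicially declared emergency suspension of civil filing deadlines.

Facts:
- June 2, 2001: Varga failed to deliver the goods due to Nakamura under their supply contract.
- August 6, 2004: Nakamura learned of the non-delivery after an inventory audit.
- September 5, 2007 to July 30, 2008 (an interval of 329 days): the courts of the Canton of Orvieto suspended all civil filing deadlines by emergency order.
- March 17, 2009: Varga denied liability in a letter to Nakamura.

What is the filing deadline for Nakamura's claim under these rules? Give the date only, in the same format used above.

Under the discovery rule, the claim accrued on August 6, 2004, when Nakamura discovered the injury — not on the June 2, 2001 date of the underlying act.
Adding the 6 years base period to August 6, 2004 gives a deadline of August 6, 2010, before any tolling.
The period was tolled for 329 days by the emergency suspension of filing deadlines (September 5, 2007 to July 30, 2008), pushing the deadline to July 1, 2011.
The other events in the timeline have no effect on the limitation period under the stated rules.

July 1, 2011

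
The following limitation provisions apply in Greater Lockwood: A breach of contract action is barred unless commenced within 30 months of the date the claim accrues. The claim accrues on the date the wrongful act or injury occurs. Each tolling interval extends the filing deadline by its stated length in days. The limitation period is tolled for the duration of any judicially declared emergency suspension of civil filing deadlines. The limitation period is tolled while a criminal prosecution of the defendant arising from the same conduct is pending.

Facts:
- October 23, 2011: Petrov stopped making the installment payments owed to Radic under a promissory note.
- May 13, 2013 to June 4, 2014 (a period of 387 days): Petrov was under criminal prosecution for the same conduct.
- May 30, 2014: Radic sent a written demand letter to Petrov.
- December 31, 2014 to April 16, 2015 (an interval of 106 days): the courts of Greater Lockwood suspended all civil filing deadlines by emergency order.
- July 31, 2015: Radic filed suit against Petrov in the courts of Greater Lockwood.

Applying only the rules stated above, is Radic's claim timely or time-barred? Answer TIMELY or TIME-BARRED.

The limitation period began to run on October 23, 2011.
The untolled deadline — 30 months after October 23, 2011 — is April 23, 2014.
The pending criminal prosecution from May 13, 2013 to June 4, 2014 tolled the period for 387 days, extending the deadline to May 15, 2015.
The period was tolled for 106 days by the emergency suspension of filing deadlines (December 31, 2014 to April 16, 2015), pushing the deadline to August 29, 2015.
The other events in the timeline have no effect on the limitation period under the stated rules.
The July 31, 2015 filing precedes the August 29, 2015 deadline; the claim is timely.

TIMELY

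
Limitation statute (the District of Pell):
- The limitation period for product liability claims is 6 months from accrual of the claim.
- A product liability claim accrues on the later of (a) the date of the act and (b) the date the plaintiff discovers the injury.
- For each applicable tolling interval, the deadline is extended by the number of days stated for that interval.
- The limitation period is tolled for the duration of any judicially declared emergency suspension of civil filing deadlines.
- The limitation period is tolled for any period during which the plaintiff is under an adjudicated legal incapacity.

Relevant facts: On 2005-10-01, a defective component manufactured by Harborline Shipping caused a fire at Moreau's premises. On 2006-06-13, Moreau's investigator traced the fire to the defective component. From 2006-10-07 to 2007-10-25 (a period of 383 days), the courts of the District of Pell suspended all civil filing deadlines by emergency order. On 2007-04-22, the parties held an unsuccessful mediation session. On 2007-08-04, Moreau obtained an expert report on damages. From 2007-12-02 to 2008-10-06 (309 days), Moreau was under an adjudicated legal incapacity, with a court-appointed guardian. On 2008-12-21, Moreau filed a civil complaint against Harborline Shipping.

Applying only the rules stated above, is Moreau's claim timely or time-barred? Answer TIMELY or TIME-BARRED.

TIME-BARRED

Because discovery on 2006-06-13 post-dates the 2005-10-01 act, accrual under the later-of rule falls on 2006-06-13.
6 months from 2006-06-13 is 2006-12-13.
Because the emergency suspension of filing deadlines ran from 2006-10-07 to 2007-10-25, the deadline is extended by 383 days to 2007-12-31.
The plaintiff's legal incapacity from 2007-12-02 to 2008-10-06 tolled the period for 309 days, extending the deadline to 2008-11-04.
The other events in the timeline have no effect on the limitation period under the stated rules.
Moreau filed on 2008-12-21, after the 2008-11-04 deadline, so the action is time-barred.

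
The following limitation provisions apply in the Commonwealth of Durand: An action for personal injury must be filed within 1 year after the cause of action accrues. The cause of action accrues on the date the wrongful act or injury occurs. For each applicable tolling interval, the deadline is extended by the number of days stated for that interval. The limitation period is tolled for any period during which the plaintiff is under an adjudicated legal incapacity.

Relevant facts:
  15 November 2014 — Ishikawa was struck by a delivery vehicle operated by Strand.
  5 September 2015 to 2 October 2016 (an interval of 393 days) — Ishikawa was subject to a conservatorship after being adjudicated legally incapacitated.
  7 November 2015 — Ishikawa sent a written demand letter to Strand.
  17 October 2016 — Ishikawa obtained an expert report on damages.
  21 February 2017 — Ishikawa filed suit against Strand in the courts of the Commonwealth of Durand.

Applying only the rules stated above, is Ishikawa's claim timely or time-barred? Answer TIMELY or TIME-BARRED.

TIME-BARRED

The claim accrued on 15 November 2014, when the wrongful act occurred.
1 year from 15 November 2014 is 15 November 2015.
Because the plaintiff's legal incapacity ran from 5 September 2015 to 2 October 2016, the deadline is extended by 393 days to 12 December 2016.
The other events in the timeline have no effect on the limitation period under the stated rules.
Filing on 21 February 2017 missed the 12 December 2016 deadline — the action is time-barred.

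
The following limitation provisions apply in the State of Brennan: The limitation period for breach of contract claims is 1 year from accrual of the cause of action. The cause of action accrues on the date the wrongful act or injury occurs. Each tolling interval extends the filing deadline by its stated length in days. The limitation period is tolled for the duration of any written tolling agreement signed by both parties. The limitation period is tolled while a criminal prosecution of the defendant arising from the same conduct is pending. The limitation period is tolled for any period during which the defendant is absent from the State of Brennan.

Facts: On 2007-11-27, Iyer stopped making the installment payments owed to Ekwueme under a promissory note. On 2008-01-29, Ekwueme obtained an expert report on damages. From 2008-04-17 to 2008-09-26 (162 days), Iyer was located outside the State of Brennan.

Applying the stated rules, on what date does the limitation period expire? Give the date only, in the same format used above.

2009-05-08

The limitation period began to run on 2007-11-27.
1 year from 2007-11-27 is 2008-11-27.
The period was tolled for 162 days by the defendant's absence from the jurisdiction (2008-04-17 to 2008-09-26), pushing the deadline to 2009-05-08.
The other events in the timeline have no effect on the limitation period under the stated rules.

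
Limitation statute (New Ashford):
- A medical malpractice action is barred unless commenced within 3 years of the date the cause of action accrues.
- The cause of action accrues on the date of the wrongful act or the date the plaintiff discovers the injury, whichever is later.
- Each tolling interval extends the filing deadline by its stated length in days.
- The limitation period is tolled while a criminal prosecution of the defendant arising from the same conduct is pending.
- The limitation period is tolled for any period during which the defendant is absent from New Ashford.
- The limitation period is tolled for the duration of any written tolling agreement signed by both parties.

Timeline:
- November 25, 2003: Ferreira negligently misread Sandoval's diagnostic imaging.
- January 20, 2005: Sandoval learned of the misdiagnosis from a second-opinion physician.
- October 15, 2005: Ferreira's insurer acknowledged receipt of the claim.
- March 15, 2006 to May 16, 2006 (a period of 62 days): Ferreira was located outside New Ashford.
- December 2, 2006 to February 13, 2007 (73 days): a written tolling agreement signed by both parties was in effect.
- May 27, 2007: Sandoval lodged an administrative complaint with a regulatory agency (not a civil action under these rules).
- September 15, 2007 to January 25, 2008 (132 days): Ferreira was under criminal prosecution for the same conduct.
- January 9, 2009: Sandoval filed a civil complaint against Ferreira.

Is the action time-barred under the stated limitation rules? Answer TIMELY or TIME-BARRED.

Taking the later of the act (November 25, 2003) and discovery (January 20, 2005), the claim accrued on January 20, 2005.
Adding the 3 years base period to January 20, 2005 gives a deadline of January 20, 2008, before any tolling.
The period was tolled for 62 days by the defendant's absence from the jurisdiction (March 15, 2006 to May 16, 2006), pushing the deadline to March 22, 2008.
The period was tolled for 73 days by the written tolling agreement (December 2, 2006 to February 13, 2007), pushing the deadline to June 3, 2008.
The period was tolled for 132 days by the pending criminal prosecution (September 15, 2007 to January 25, 2008), pushing the deadline to October 13, 2008.
The other events in the timeline have no effect on the limitation period under the stated rules.
The January 9, 2009 filing falls after the October 13, 2008 deadline; the claim is time-barred.

TIME-BARRED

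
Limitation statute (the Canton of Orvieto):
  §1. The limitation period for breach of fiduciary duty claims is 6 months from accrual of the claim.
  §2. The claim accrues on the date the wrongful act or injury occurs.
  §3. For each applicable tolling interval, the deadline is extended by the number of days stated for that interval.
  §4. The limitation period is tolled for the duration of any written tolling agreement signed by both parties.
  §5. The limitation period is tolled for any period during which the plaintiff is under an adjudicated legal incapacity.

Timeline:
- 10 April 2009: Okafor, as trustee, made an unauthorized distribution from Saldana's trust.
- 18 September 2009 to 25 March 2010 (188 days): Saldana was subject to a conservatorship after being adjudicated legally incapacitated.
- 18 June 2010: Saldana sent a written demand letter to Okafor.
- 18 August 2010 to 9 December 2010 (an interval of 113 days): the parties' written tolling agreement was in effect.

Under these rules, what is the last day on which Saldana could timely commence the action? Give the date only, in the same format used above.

16 April 2010

The claim accrued on 10 April 2009, when the wrongful act occurred.
The untolled deadline — 6 months after 10 April 2009 — is 10 October 2009.
The plaintiff's legal incapacity from 18 September 2009 to 25 March 2010 tolled the period for 188 days, extending the deadline to 16 April 2010.
By the time the written tolling agreement began on 18 August 2010, the limitation period had already expired on 16 April 2010; that interval cannot revive it.
Nothing else in the chronology tolls or restarts the period.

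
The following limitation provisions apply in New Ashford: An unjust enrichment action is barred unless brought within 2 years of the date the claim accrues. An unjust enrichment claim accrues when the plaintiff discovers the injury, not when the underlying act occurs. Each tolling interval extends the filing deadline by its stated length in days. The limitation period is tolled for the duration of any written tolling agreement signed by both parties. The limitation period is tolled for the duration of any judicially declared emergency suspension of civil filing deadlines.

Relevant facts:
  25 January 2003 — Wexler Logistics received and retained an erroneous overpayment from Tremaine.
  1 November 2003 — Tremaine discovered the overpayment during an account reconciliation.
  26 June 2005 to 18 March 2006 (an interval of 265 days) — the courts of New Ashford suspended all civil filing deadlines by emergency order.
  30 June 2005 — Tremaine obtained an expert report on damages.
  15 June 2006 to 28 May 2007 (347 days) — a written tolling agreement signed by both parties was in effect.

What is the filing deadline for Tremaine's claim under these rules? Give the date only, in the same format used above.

Under the discovery rule, the claim accrued on 1 November 2003, when Tremaine discovered the injury — not on the 25 January 2003 date of the underlying act.
2 years from 1 November 2003 is 1 November 2005.
The emergency suspension of filing deadlines from 26 June 2005 to 18 March 2006 tolled the period for 265 days, extending the deadline to 24 July 2006.
The period was tolled for 347 days by the written tolling agreement (15 June 2006 to 28 May 2007), pushing the deadline to 6 July 2007.
The other events in the timeline have no effect on the limitation period under the stated rules.

6 July 2007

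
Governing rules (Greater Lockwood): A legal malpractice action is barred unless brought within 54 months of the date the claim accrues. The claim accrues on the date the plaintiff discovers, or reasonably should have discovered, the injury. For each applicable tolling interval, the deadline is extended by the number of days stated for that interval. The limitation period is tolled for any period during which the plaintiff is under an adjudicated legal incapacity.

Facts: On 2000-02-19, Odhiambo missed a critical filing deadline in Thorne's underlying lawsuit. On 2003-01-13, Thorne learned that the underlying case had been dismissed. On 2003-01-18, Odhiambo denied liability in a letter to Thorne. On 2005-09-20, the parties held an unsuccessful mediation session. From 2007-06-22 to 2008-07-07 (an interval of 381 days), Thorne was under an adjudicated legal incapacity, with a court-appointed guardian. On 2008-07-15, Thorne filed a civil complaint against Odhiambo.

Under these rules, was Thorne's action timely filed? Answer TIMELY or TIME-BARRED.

Accrual is tied to discovery, so the period began on 2003-01-13 rather than on 2000-02-19 when the act occurred.
Adding the 54 months base period to 2003-01-13 gives a deadline of 2007-07-13, before any tolling.
The period was tolled for 381 days by the plaintiff's legal incapacity (2007-06-22 to 2008-07-07), pushing the deadline to 2008-07-28.
Nothing else in the chronology tolls or restarts the period.
Filing on 2008-07-15 beat the 2008-07-28 deadline — the action is timely.

TIMELY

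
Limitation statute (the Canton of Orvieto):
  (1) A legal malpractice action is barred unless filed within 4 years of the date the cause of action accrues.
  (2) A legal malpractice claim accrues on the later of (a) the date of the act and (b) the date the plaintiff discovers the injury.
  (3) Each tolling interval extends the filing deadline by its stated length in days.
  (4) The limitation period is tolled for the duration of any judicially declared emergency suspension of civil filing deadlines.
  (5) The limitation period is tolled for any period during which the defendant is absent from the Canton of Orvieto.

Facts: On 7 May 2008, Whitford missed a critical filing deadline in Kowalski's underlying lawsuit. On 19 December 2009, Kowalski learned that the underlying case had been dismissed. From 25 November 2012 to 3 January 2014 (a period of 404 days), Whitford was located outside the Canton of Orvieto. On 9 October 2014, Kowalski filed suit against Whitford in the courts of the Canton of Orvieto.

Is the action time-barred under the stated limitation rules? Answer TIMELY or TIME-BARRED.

TIMELY

Taking the later of the act (7 May 2008) and discovery (19 December 2009), the claim accrued on 19 December 2009.
Adding the 4 years base period to 19 December 2009 gives a deadline of 19 December 2013, before any tolling.
Because the defendant's absence from the jurisdiction ran from 25 November 2012 to 3 January 2014, the deadline is extended by 404 days to 27 January 2015.
Kowalski filed on 9 October 2014, before the 27 January 2015 deadline, so the action is timely.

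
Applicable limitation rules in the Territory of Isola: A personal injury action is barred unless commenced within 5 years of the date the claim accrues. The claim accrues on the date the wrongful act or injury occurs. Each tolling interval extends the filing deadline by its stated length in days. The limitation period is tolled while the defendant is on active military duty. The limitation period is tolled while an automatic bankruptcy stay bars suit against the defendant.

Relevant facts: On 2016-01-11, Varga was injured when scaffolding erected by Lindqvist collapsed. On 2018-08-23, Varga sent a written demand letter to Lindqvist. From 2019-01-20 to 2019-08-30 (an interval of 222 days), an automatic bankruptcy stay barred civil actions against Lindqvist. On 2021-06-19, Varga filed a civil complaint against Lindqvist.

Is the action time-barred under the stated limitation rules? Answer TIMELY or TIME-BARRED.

TIMELY

The claim accrued on 2016-01-11, the date of the act.
The untolled deadline — 5 years after 2016-01-11 — is 2021-01-11.
Because the automatic bankruptcy stay ran from 2019-01-20 to 2019-08-30, the deadline is extended by 222 days to 2021-08-21.
The other events in the timeline have no effect on the limitation period under the stated rules.
The 2021-06-19 filing precedes the 2021-08-21 deadline; the claim is timely.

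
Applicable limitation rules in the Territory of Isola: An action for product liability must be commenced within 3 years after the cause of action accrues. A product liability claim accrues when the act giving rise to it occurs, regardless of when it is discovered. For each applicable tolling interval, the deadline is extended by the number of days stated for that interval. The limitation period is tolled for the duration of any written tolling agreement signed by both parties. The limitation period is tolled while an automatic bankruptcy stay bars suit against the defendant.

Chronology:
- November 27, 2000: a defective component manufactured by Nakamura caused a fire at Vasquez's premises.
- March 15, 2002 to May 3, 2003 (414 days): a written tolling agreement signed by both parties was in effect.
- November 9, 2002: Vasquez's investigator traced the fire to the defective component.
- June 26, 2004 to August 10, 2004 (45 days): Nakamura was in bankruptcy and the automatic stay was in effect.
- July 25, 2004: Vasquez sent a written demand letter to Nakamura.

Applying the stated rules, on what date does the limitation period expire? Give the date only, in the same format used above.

February 28, 2005

The claim accrued on November 27, 2000, when the wrongful act occurred; under the stated occurrence rule the November 9, 2002 discovery does not delay accrual.
The untolled deadline — 3 years after November 27, 2000 — is November 27, 2003.
The period was tolled for 414 days by the written tolling agreement (March 15, 2002 to May 3, 2003), pushing the deadline to January 14, 2005.
The period was tolled for 45 days by the automatic bankruptcy stay (June 26, 2004 to August 10, 2004), pushing the deadline to February 28, 2005.
None of the other events listed affects the running of the period under the stated rules.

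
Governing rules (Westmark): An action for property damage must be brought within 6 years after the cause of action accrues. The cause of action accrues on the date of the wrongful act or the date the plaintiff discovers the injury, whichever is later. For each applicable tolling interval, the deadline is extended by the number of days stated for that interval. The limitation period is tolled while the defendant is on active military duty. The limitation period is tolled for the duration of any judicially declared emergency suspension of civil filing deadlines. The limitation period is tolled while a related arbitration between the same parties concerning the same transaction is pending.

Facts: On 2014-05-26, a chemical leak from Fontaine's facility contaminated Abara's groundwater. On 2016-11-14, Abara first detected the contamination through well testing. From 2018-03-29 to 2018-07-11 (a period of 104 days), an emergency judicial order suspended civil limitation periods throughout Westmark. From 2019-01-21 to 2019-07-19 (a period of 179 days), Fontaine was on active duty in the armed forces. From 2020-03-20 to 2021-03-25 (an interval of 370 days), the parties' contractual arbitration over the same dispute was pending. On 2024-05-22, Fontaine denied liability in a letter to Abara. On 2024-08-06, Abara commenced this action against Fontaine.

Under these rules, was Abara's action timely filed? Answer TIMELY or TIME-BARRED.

The claim accrued on 2016-11-14 — the later of the 2014-05-26 act and the 2016-11-14 discovery.
Adding the 6 years base period to 2016-11-14 gives a deadline of 2022-11-14, before any tolling.
The emergency suspension of filing deadlines from 2018-03-29 to 2018-07-11 tolled the period for 104 days, extending the deadline to 2023-02-26.
The period was tolled for 179 days by the defendant's active military service (2019-01-21 to 2019-07-19), pushing the deadline to 2023-08-24.
Because the pending related arbitration ran from 2020-03-20 to 2021-03-25, the deadline is extended by 370 days to 2024-08-28.
Nothing else in the chronology tolls or restarts the period.
Abara filed on 2024-08-06, before the 2024-08-28 deadline, so the action is timely.

TIMELY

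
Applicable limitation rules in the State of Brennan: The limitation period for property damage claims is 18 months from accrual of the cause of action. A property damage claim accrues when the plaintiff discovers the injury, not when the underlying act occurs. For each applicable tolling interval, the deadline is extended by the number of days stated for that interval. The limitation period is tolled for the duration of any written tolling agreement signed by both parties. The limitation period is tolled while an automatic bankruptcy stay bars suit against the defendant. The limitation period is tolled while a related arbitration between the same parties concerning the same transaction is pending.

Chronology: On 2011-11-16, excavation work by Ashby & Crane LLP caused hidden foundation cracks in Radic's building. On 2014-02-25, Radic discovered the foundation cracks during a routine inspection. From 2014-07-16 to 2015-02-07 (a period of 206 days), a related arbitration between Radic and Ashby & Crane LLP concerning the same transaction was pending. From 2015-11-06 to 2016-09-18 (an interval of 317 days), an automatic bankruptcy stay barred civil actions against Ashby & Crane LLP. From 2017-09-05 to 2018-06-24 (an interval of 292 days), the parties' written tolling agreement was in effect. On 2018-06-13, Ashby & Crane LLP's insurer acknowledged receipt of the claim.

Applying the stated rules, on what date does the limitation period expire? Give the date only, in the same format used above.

Accrual is tied to discovery, so the period began on 2014-02-25 rather than on 2011-11-16 when the act occurred.
The untolled deadline — 18 months after 2014-02-25 — is 2015-08-25.
The period was tolled for 206 days by the pending related arbitration (2014-07-16 to 2015-02-07), pushing the deadline to 2016-03-18.
The period was tolled for 317 days by the automatic bankruptcy stay (2015-11-06 to 2016-09-18), pushing the deadline to 2017-01-29.
The written tolling agreement from 2017-09-05 to 2018-06-24 began after the period had already run on 2017-01-29, so it has no tolling effect.
None of the other events listed affects the running of the period under the stated rules.

2017-01-29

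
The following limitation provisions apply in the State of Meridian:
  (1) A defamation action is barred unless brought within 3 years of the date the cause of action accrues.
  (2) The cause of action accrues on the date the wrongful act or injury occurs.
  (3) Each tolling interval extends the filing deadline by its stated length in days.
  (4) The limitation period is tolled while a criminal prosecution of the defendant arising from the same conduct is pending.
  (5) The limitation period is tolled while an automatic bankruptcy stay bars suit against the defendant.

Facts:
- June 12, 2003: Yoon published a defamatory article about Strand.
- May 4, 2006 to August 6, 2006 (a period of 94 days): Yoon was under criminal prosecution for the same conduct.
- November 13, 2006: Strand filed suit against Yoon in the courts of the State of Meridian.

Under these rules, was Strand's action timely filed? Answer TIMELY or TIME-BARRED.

TIME-BARRED

The cause of action accrued on June 12, 2003, the date of the act.
The untolled deadline — 3 years after June 12, 2003 — is June 12, 2006.
Because the pending criminal prosecution ran from May 4, 2006 to August 6, 2006, the deadline is extended by 94 days to September 14, 2006.
Strand filed on November 13, 2006, after the September 14, 2006 deadline, so the action is time-barred.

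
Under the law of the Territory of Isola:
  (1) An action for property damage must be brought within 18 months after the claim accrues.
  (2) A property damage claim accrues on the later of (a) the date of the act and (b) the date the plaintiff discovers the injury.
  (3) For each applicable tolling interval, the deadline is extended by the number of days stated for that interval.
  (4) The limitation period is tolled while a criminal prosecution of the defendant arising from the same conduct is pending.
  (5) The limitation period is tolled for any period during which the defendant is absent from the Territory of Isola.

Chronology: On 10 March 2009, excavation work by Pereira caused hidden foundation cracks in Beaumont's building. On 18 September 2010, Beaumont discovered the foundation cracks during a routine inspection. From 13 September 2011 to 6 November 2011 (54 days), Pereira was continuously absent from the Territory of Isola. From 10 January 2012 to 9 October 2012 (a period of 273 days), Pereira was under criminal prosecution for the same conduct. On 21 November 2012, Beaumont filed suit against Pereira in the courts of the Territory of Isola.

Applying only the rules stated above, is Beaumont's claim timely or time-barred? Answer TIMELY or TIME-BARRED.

TIMELY

The claim accrued on 18 September 2010 — the later of the 10 March 2009 act and the 18 September 2010 discovery.
Adding the 18 months base period to 18 September 2010 gives a deadline of 18 March 2012, before any tolling.
Because the defendant's absence from the jurisdiction ran from 13 September 2011 to 6 November 2011, the deadline is extended by 54 days to 11 May 2012.
Because the pending criminal prosecution ran from 10 January 2012 to 9 October 2012, the deadline is extended by 273 days to 8 February 2013.
Filing on 21 November 2012 beat the 8 February 2013 deadline — the action is timely.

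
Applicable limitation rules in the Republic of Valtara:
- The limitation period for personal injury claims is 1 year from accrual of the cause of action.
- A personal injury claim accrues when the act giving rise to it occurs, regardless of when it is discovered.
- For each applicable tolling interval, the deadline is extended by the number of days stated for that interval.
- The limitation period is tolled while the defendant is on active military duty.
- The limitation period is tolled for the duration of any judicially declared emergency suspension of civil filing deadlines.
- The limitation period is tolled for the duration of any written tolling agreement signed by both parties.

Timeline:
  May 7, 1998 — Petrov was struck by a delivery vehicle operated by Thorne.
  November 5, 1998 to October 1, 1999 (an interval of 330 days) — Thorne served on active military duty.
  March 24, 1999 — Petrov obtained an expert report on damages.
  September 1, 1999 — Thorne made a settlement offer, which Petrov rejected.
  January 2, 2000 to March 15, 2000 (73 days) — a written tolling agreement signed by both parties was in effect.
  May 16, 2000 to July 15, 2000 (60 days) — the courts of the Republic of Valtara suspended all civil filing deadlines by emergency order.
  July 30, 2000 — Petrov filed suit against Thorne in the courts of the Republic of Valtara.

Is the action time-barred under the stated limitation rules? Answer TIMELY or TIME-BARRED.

TIMELY

The claim accrued on May 7, 1998, when the wrongful act occurred.
Adding the 1 year base period to May 7, 1998 gives a deadline of May 7, 1999, before any tolling.
The period was tolled for 330 days by the defendant's active military service (November 5, 1998 to October 1, 1999), pushing the deadline to April 1, 2000.
The period was tolled for 73 days by the written tolling agreement (January 2, 2000 to March 15, 2000), pushing the deadline to June 13, 2000.
Because the emergency suspension of filing deadlines ran from May 16, 2000 to July 15, 2000, the deadline is extended by 60 days to August 12, 2000.
The other events in the timeline have no effect on the limitation period under the stated rules.
Petrov filed on July 30, 2000, before the August 12, 2000 deadline, so the action is timely.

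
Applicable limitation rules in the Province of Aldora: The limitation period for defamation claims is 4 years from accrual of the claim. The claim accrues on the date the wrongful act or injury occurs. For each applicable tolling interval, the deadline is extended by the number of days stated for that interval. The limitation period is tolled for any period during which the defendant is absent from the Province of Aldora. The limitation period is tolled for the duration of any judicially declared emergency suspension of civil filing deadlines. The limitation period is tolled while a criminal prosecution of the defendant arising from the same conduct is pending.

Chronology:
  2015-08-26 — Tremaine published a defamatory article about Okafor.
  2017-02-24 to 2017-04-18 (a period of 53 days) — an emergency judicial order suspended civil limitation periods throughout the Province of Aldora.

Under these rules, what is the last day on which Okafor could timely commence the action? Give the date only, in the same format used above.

The claim accrued on 2015-08-26, the date of the act.
4 years from 2015-08-26 is 2019-08-26.
The period was tolled for 53 days by the emergency suspension of filing deadlines (2017-02-24 to 2017-04-18), pushing the deadline to 2019-10-18.

2019-10-18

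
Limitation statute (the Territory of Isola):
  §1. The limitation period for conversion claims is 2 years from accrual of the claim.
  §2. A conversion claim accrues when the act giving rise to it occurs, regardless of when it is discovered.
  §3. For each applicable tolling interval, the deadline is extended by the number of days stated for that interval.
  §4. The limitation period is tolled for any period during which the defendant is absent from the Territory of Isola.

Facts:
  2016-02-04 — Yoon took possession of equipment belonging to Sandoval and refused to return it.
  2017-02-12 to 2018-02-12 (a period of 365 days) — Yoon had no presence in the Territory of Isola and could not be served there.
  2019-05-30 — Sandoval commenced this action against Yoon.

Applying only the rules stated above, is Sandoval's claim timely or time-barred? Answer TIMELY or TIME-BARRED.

TIME-BARRED

The limitation period began to run on 2016-02-04.
Adding the 2 years base period to 2016-02-04 gives a deadline of 2018-02-04, before any tolling.
Because the defendant's absence from the jurisdiction ran from 2017-02-12 to 2018-02-12, the deadline is extended by 365 days to 2019-02-04.
Sandoval filed on 2019-05-30, after the 2019-02-04 deadline, so the action is time-barred.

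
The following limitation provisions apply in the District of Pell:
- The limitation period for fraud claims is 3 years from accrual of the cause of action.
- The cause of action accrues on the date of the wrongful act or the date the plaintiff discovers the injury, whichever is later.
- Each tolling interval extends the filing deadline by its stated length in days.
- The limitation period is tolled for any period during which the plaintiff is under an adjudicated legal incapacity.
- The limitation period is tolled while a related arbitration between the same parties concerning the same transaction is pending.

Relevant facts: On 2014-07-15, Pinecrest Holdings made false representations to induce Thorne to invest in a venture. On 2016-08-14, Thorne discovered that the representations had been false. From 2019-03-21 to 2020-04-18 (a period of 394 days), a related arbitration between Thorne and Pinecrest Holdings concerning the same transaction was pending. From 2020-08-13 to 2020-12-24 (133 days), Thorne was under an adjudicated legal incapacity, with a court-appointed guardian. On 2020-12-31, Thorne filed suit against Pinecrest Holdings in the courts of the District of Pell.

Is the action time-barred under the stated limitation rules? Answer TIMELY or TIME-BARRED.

TIMELY

Because discovery on 2016-08-14 post-dates the 2014-07-15 act, accrual under the later-of rule falls on 2016-08-14.
Adding the 3 years base period to 2016-08-14 gives a deadline of 2019-08-14, before any tolling.
The pending related arbitration from 2019-03-21 to 2020-04-18 tolled the period for 394 days, extending the deadline to 2020-09-11.
Because the plaintiff's legal incapacity ran from 2020-08-13 to 2020-12-24, the deadline is extended by 133 days to 2021-01-22.
Thorne filed on 2020-12-31, before the 2021-01-22 deadline, so the action is timely.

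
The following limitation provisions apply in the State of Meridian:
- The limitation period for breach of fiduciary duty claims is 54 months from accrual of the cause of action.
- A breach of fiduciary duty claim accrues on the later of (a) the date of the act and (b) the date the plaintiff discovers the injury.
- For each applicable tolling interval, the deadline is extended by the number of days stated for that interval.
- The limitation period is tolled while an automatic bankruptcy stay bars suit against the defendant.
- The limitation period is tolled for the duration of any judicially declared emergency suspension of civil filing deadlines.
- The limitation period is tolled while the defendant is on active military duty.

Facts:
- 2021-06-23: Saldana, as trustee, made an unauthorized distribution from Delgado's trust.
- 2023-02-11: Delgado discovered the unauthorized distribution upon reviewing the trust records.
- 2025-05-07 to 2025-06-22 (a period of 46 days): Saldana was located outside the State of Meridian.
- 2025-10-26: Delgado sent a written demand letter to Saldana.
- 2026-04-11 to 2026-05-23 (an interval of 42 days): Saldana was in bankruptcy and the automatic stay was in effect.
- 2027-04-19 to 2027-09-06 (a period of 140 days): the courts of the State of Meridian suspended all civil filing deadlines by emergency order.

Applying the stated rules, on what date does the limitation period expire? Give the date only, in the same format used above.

The claim accrued on 2023-02-11 — the later of the 2021-06-23 act and the 2023-02-11 discovery.
Adding the 54 months base period to 2023-02-11 gives a deadline of 2027-08-11, before any tolling.
The period was tolled for 42 days by the automatic bankruptcy stay (2026-04-11 to 2026-05-23), pushing the deadline to 2027-09-22.
Because the emergency suspension of filing deadlines ran from 2027-04-19 to 2027-09-06, the deadline is extended by 140 days to 2028-02-09.
No stated provision tolls the period for the defendant's absence, so the interval from 2025-05-07 to 2025-06-22 has no effect on the deadline.
Nothing else in the chronology tolls or restarts the period.

2028-02-09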